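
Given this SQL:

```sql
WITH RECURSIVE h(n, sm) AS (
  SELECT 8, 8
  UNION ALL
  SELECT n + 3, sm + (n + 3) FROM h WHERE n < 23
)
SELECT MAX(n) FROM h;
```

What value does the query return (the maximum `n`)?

Base: n=8, sm=8.
Iteration 1: 8 < 23 holds -> n = 8 + 3 = 11, sm = 8 + 11 = 19.
Iteration 2: 11 < 23 holds -> n = 11 + 3 = 14, sm = 19 + 14 = 33.
Iteration 3: 14 < 23 holds -> n = 14 + 3 = 17, sm = 33 + 17 = 50.
Iteration 4: 17 < 23 holds -> n = 17 + 3 = 20, sm = 50 + 20 = 70.
Iteration 5: 20 < 23 holds -> n = 20 + 3 = 23, sm = 70 + 23 = 93.
Iteration 6: 23 < 23 fails; recursion stops.
n values: 8, 11, 14, 17, 20, 23; the maximum is 23.

23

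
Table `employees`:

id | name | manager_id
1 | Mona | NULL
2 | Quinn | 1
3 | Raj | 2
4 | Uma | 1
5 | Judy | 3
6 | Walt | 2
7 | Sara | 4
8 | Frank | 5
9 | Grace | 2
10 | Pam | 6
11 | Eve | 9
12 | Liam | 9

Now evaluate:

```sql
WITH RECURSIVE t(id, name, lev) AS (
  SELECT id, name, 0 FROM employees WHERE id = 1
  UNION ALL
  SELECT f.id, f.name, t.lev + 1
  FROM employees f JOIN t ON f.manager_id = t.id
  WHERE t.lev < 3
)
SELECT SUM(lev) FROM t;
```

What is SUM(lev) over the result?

22

Base: id=1 (Mona) at lev 0.
Iteration 1: rows with manager_id in {1} -> Quinn (id 2, lev 1), Uma (id 4, lev 1).
Iteration 2: rows with manager_id in {2,4} -> Raj (id 3, lev 2), Walt (id 6, lev 2), Sara (id 7, lev 2), Grace (id 9, lev 2).
Iteration 3: rows with manager_id in {3,6,7,9} -> Judy (id 5, lev 3), Pam (id 10, lev 3), Eve (id 11, lev 3), Liam (id 12, lev 3).
Iteration 4: lev < 3 fails for all current rows; recursion stops.
SUM(lev) = 0 + 1 + 1 + 2 + 2 + 2 + 2 + 3 + 3 + 3 + 3 = 22.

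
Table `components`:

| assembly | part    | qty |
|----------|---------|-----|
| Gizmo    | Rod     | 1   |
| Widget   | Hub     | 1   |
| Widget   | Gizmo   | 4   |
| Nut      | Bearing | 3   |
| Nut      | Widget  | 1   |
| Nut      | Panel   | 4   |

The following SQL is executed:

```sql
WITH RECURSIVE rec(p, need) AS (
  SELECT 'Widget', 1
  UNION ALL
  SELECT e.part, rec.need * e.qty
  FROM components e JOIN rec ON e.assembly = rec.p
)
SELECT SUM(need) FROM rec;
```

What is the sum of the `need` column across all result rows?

10

Base: (Widget, need=1).
Iteration 1: components of {Widget} -> Gizmo = 1*4 = 4, Hub = 1*1 = 1.
Iteration 2: components of {Gizmo,Hub} -> Rod = 4*1 = 4.
Iteration 3: no further components; recursion stops.
SUM(need) = 1 + 4 + 1 + 4 = 10.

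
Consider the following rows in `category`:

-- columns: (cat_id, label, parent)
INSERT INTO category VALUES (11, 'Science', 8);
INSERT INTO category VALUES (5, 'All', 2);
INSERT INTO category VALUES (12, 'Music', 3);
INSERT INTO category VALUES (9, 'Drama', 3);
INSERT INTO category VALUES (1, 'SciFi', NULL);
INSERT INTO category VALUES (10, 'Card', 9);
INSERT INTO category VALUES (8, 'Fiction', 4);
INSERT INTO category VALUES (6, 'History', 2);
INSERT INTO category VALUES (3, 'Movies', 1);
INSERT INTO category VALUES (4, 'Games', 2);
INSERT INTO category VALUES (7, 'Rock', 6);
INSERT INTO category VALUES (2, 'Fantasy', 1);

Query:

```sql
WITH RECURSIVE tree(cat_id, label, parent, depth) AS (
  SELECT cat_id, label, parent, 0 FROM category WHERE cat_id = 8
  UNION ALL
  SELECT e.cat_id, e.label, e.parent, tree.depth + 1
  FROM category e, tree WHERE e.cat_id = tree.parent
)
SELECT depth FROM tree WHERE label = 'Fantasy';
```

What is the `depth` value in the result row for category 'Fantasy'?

2

Base: cat_id=8 (Fiction), parent=4, depth 0.
Iteration 1: join on cat_id=4 -> Games (id 4, parent=2, depth 1).
Iteration 2: join on cat_id=2 -> Fantasy (id 2, parent=1, depth 2).
Iteration 3: join on cat_id=1 -> SciFi (id 1, parent=NULL, depth 3).
Iteration 4: parent is NULL; no match; recursion stops.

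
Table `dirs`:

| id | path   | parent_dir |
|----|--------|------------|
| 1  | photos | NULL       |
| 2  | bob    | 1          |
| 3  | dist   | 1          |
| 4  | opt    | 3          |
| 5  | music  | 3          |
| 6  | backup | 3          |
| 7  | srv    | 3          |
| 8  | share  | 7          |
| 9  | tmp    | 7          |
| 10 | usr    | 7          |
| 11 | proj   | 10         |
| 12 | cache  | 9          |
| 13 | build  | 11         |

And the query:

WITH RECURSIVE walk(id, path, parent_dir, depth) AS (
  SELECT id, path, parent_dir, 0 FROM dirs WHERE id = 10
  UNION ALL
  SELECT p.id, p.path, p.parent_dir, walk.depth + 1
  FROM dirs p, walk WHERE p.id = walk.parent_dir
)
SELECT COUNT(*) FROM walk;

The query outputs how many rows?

4

Base: id=10 (usr), parent_dir=7, depth 0.
Iteration 1: join on id=7 -> srv (id 7, parent_dir=3, depth 1).
Iteration 2: join on id=3 -> dist (id 3, parent_dir=1, depth 2).
Iteration 3: join on id=1 -> photos (id 1, parent_dir=NULL, depth 3).
Iteration 4: parent_dir is NULL; no match; recursion stops.
Total rows emitted: 4.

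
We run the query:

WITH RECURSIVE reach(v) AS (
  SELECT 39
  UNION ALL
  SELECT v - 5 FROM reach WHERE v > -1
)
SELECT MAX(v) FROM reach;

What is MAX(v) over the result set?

Base: v=39.
Iteration 1: 39 > -1 holds -> v = 39 - 5 = 34.
Iteration 2: 34 > -1 holds -> v = 34 - 5 = 29.
Iteration 3: 29 > -1 holds -> v = 29 - 5 = 24.
Iteration 4: 24 > -1 holds -> v = 24 - 5 = 19.
Iteration 5: 19 > -1 holds -> v = 19 - 5 = 14.
Iteration 6: 14 > -1 holds -> v = 14 - 5 = 9.
Iteration 7: 9 > -1 holds -> v = 9 - 5 = 4.
Iteration 8: 4 > -1 holds -> v = 4 - 5 = -1.
Iteration 9: -1 > -1 fails; recursion stops.
v values: 39, 34, 29, 24, 19, 14, 9, 4, -1; the maximum is 39.

39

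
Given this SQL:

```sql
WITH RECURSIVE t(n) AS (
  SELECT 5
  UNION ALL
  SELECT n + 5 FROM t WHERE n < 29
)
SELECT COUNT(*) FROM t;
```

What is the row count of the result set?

6

Base: n=5.
Iteration 1: 5 < 29 holds -> n = 5 + 5 = 10.
Iteration 2: 10 < 29 holds -> n = 10 + 5 = 15.
Iteration 3: 15 < 29 holds -> n = 15 + 5 = 20.
Iteration 4: 20 < 29 holds -> n = 20 + 5 = 25.
Iteration 5: 25 < 29 holds -> n = 25 + 5 = 30.
Iteration 6: 30 < 29 fails; recursion stops.
Total rows emitted: 6.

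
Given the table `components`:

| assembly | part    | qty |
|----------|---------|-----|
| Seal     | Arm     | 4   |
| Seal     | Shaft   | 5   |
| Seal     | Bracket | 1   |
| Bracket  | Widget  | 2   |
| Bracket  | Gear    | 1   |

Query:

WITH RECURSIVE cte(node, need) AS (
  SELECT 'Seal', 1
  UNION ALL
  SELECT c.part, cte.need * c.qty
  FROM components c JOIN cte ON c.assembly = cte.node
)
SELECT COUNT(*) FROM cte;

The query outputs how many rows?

6

Base: (Seal, need=1).
Iteration 1: components of {Seal} -> Arm = 1*4 = 4, Bracket = 1*1 = 1, Shaft = 1*5 = 5.
Iteration 2: components of {Arm,Bracket,Shaft} -> Gear = 1*1 = 1, Widget = 1*2 = 2.
Iteration 3: no further components; recursion stops.
Total rows emitted: 6.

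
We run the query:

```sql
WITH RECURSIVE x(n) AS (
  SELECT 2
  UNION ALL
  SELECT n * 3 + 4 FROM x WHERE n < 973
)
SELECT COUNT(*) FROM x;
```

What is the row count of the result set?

Base: n=2.
Iteration 1: 2 < 973 holds -> n = 2 * 3 + 4 = 10.
Iteration 2: 10 < 973 holds -> n = 10 * 3 + 4 = 34.
Iteration 3: 34 < 973 holds -> n = 34 * 3 + 4 = 106.
Iteration 4: 106 < 973 holds -> n = 106 * 3 + 4 = 322.
Iteration 5: 322 < 973 holds -> n = 322 * 3 + 4 = 970.
Iteration 6: 970 < 973 holds -> n = 970 * 3 + 4 = 2914.
Iteration 7: 2914 < 973 fails; recursion stops.
Total rows emitted: 7.

7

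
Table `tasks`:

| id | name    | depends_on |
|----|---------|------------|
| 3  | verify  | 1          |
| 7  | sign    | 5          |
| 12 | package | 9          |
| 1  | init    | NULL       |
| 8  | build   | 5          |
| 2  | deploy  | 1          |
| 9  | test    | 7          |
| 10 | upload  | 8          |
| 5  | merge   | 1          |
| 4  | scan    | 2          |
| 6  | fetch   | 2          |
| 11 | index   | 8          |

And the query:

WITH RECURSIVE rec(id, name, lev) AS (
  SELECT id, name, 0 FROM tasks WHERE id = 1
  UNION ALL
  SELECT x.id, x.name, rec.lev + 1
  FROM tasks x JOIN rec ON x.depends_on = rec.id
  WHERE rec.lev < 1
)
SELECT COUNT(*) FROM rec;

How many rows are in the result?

Base: id=1 (init) at lev 0.
Iteration 1: rows with depends_on in {1} -> deploy (id 2, lev 1), verify (id 3, lev 1), merge (id 5, lev 1).
Iteration 2: lev < 1 fails for all current rows; recursion stops.
Total rows emitted: 4.

4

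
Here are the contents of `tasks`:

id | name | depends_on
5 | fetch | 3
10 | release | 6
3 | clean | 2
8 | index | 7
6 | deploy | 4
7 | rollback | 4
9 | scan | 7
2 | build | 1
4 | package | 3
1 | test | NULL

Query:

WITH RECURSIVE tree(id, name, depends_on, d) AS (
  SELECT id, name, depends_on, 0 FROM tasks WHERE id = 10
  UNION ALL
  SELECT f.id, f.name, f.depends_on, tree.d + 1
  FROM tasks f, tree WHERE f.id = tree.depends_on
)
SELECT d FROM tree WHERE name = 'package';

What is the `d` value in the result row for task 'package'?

2

Base: id=10 (release), depends_on=6, d 0.
Iteration 1: join on id=6 -> deploy (id 6, depends_on=4, d 1).
Iteration 2: join on id=4 -> package (id 4, depends_on=3, d 2).
Iteration 3: join on id=3 -> clean (id 3, depends_on=2, d 3).
Iteration 4: join on id=2 -> build (id 2, depends_on=1, d 4).
Iteration 5: join on id=1 -> test (id 1, depends_on=NULL, d 5).
Iteration 6: depends_on is NULL; no match; recursion stops.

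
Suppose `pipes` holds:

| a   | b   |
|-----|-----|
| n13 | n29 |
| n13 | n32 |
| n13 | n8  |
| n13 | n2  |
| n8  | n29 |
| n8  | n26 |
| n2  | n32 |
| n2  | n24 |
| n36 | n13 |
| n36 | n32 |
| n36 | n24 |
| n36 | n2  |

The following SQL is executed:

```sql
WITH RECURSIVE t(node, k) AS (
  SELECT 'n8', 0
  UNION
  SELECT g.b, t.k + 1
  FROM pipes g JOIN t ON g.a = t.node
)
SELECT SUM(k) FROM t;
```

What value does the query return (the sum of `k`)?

2

Base: (n8, k=0).
Iteration 1: edges from {n8} -> (n26, k=1), (n29, k=1).
Iteration 2: no outgoing edges from {n26,n29}; recursion stops.
SUM(k) = 0 + 1 + 1 = 2.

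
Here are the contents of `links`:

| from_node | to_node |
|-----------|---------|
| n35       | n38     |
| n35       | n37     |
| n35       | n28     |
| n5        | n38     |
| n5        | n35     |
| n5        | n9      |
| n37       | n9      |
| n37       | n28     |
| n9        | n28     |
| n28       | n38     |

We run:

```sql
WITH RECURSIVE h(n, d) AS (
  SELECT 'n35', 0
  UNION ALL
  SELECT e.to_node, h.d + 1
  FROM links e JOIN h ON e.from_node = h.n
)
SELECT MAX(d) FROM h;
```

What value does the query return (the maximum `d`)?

Base: (n35, d=0).
Iteration 1: edges from {n35} -> (n28, d=1), (n37, d=1), (n38, d=1).
Iteration 2: edges from {n28,n37,n38} -> (n28, d=2), (n38, d=2), (n9, d=2).
Iteration 3: edges from {n28,n38,n9} -> (n28, d=3), (n38, d=3).
Iteration 4: edges from {n28,n38} -> (n38, d=4).
Iteration 5: no outgoing edges from {n38}; recursion stops.
d values: 0, 1, 1, 1, 2, 2, 2, 3, 3, 4; the maximum is 4.

4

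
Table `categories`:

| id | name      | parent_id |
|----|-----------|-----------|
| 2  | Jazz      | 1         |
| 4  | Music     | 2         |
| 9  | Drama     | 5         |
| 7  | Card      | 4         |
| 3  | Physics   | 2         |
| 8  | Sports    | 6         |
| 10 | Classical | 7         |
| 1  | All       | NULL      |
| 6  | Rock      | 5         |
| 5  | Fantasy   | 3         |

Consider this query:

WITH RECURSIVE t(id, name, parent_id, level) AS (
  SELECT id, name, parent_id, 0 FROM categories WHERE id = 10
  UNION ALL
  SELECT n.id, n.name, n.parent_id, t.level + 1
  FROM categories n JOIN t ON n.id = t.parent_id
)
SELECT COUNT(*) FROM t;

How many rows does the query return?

Base: id=10 (Classical), parent_id=7, level 0.
Iteration 1: join on id=7 -> Card (id 7, parent_id=4, level 1).
Iteration 2: join on id=4 -> Music (id 4, parent_id=2, level 2).
Iteration 3: join on id=2 -> Jazz (id 2, parent_id=1, level 3).
Iteration 4: join on id=1 -> All (id 1, parent_id=NULL, level 4).
Iteration 5: parent_id is NULL; no match; recursion stops.
Total rows emitted: 5.

5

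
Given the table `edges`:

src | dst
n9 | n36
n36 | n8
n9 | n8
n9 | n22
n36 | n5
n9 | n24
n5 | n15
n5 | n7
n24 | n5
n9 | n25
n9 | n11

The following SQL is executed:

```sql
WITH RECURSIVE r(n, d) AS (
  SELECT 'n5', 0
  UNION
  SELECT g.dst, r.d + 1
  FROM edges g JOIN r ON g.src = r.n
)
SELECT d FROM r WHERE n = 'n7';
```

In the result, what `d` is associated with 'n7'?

1

Base: (n5, d=0).
Iteration 1: edges from {n5} -> (n15, d=1), (n7, d=1).
Iteration 2: no outgoing edges from {n15,n7}; recursion stops.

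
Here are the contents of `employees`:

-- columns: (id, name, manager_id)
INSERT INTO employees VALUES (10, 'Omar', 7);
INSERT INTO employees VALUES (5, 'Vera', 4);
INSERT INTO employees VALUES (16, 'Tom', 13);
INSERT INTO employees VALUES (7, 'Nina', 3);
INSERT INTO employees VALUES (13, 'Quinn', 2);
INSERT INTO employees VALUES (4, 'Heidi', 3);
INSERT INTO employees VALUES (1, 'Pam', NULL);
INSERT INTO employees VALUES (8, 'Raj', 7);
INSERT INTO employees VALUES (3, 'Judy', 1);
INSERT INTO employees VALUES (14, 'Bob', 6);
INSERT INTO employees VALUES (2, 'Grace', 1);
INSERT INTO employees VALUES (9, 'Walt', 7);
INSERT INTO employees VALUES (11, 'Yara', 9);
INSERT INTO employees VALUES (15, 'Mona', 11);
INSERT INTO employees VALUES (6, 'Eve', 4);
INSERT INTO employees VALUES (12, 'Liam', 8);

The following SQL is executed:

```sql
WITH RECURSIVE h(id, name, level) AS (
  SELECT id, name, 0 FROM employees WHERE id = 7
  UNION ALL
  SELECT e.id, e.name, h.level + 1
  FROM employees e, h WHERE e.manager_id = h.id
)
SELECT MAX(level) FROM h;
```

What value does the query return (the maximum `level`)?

3

Base: id=7 (Nina) at level 0.
Iteration 1: rows with manager_id in {7} -> Raj (id 8, level 1), Walt (id 9, level 1), Omar (id 10, level 1).
Iteration 2: rows with manager_id in {8,9,10} -> Yara (id 11, level 2), Liam (id 12, level 2).
Iteration 3: rows with manager_id in {11,12} -> Mona (id 15, level 3).
Iteration 4: no rows with manager_id in {15}; recursion stops.
level values: 0, 1, 1, 1, 2, 2, 3; the maximum is 3.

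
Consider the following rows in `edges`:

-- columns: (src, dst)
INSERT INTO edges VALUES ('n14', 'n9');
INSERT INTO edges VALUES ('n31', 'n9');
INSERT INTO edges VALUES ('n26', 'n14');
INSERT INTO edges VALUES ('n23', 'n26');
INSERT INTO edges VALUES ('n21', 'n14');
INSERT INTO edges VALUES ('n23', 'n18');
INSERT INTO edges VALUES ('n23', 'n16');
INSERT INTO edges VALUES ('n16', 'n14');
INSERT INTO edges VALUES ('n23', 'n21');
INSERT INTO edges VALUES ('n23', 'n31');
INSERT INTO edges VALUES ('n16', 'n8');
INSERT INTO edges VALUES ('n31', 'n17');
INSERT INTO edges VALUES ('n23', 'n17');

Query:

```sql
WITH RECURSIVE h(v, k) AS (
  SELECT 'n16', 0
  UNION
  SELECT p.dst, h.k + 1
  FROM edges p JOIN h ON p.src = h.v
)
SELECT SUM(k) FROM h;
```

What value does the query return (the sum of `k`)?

4

Base: (n16, k=0).
Iteration 1: edges from {n16} -> (n14, k=1), (n8, k=1).
Iteration 2: edges from {n14,n8} -> (n9, k=2).
Iteration 3: no outgoing edges from {n9}; recursion stops.
SUM(k) = 0 + 1 + 1 + 2 = 4.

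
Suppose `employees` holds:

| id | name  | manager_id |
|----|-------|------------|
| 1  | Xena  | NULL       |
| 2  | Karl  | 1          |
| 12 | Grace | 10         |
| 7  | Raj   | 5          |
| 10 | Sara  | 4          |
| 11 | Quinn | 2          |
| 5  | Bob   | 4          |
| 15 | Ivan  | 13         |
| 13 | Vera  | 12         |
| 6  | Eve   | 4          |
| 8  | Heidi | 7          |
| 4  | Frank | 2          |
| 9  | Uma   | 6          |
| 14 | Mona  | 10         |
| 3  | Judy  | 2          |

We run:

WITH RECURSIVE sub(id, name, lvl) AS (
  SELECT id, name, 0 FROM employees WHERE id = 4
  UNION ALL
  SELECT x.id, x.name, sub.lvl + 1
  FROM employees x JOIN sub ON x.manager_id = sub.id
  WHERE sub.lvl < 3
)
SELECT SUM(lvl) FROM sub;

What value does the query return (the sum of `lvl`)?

Base: id=4 (Frank) at lvl 0.
Iteration 1: rows with manager_id in {4} -> Bob (id 5, lvl 1), Eve (id 6, lvl 1), Sara (id 10, lvl 1).
Iteration 2: rows with manager_id in {5,6,10} -> Raj (id 7, lvl 2), Uma (id 9, lvl 2), Grace (id 12, lvl 2), Mona (id 14, lvl 2).
Iteration 3: rows with manager_id in {7,9,12,14} -> Heidi (id 8, lvl 3), Vera (id 13, lvl 3).
Iteration 4: lvl < 3 fails for all current rows; recursion stops.
SUM(lvl) = 0 + 1 + 1 + 1 + 2 + 2 + 2 + 2 + 3 + 3 = 17.

17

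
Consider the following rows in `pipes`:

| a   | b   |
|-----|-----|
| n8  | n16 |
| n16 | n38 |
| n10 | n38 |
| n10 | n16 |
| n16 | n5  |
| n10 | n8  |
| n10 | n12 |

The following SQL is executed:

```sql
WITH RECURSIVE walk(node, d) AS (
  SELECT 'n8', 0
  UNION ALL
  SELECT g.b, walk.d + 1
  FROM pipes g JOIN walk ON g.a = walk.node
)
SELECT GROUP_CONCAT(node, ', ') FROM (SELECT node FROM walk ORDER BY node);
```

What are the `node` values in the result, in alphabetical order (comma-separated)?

Base: (n8, d=0).
Iteration 1: edges from {n8} -> (n16, d=1).
Iteration 2: edges from {n16} -> (n38, d=2), (n5, d=2).
Iteration 3: no outgoing edges from {n38,n5}; recursion stops.

n16, n38, n5, n8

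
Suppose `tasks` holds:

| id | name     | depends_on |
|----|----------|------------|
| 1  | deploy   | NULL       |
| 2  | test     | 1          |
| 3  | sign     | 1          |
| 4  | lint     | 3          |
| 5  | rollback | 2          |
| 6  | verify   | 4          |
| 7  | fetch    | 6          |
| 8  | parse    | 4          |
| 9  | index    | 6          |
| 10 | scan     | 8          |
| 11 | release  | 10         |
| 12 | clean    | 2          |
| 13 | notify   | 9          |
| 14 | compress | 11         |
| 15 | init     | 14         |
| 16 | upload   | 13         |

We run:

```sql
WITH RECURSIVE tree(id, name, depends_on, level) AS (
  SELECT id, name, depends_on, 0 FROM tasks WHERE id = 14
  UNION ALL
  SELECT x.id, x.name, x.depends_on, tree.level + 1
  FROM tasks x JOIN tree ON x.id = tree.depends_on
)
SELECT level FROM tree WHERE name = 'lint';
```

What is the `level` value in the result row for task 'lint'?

4

Base: id=14 (compress), depends_on=11, level 0.
Iteration 1: join on id=11 -> release (id 11, depends_on=10, level 1).
Iteration 2: join on id=10 -> scan (id 10, depends_on=8, level 2).
Iteration 3: join on id=8 -> parse (id 8, depends_on=4, level 3).
Iteration 4: join on id=4 -> lint (id 4, depends_on=3, level 4).
Iteration 5: join on id=3 -> sign (id 3, depends_on=1, level 5).
Iteration 6: join on id=1 -> deploy (id 1, depends_on=NULL, level 6).
Iteration 7: depends_on is NULL; no match; recursion stops.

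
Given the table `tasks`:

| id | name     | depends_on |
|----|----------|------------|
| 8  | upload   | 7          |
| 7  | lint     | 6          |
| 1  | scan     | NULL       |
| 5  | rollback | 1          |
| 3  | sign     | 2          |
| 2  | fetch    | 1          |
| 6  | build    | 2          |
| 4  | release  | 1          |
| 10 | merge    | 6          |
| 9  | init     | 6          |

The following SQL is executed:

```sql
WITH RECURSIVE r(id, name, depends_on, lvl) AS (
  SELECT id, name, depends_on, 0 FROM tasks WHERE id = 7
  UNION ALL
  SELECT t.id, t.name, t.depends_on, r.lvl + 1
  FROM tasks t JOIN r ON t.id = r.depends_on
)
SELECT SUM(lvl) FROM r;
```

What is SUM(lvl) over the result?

6

Base: id=7 (lint), depends_on=6, lvl 0.
Iteration 1: join on id=6 -> build (id 6, depends_on=2, lvl 1).
Iteration 2: join on id=2 -> fetch (id 2, depends_on=1, lvl 2).
Iteration 3: join on id=1 -> scan (id 1, depends_on=NULL, lvl 3).
Iteration 4: depends_on is NULL; no match; recursion stops.
SUM(lvl) = 0 + 1 + 2 + 3 = 6.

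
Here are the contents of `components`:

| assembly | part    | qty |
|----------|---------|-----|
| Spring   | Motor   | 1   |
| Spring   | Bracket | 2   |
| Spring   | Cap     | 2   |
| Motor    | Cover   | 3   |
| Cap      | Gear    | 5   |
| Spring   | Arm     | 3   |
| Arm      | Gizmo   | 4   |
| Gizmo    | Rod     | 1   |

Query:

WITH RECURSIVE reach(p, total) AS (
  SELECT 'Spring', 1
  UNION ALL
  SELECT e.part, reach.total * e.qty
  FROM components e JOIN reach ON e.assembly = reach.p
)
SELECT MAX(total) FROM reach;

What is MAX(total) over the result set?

12

Base: (Spring, total=1).
Iteration 1: components of {Spring} -> Arm = 1*3 = 3, Bracket = 1*2 = 2, Cap = 1*2 = 2, Motor = 1*1 = 1.
Iteration 2: components of {Arm,Bracket,Cap,Motor} -> Cover = 1*3 = 3, Gear = 2*5 = 10, Gizmo = 3*4 = 12.
Iteration 3: components of {Cover,Gear,Gizmo} -> Rod = 12*1 = 12.
Iteration 4: no further components; recursion stops.
total values: 1, 1, 2, 2, 3, 3, 10, 12, 12; the maximum is 12.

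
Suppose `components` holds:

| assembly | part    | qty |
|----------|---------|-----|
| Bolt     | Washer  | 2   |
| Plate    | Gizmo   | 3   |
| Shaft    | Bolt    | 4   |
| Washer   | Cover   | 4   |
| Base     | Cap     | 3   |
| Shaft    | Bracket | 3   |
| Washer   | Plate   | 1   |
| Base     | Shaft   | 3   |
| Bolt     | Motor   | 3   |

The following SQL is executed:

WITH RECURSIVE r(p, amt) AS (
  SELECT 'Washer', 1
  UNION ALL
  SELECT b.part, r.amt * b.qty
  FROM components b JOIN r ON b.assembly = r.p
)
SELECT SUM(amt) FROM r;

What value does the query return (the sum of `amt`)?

Base: (Washer, amt=1).
Iteration 1: components of {Washer} -> Cover = 1*4 = 4, Plate = 1*1 = 1.
Iteration 2: components of {Cover,Plate} -> Gizmo = 1*3 = 3.
Iteration 3: no further components; recursion stops.
SUM(amt) = 1 + 1 + 4 + 3 = 9.

9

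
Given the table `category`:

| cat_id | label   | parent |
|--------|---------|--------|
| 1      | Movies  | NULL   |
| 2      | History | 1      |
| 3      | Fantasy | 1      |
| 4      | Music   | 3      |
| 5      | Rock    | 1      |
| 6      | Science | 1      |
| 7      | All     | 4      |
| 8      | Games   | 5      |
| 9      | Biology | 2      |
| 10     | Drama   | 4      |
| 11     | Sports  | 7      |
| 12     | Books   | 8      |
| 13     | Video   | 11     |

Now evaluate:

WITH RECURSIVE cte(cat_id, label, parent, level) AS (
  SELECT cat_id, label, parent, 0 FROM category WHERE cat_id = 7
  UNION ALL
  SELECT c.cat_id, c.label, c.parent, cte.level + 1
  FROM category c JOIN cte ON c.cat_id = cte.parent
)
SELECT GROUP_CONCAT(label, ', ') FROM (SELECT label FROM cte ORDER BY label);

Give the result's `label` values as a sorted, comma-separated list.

Base: cat_id=7 (All), parent=4, level 0.
Iteration 1: join on cat_id=4 -> Music (id 4, parent=3, level 1).
Iteration 2: join on cat_id=3 -> Fantasy (id 3, parent=1, level 2).
Iteration 3: join on cat_id=1 -> Movies (id 1, parent=NULL, level 3).
Iteration 4: parent is NULL; no match; recursion stops.

All, Fantasy, Movies, Music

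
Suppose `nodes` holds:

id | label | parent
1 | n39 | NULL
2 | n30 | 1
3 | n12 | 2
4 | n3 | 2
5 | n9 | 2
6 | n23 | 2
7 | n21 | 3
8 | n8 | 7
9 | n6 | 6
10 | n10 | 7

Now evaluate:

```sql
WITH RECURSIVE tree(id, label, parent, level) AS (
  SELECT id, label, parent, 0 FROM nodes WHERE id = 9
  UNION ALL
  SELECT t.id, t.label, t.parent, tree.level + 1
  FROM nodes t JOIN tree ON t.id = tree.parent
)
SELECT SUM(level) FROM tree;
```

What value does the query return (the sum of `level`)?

6

Base: id=9 (n6), parent=6, level 0.
Iteration 1: join on id=6 -> n23 (id 6, parent=2, level 1).
Iteration 2: join on id=2 -> n30 (id 2, parent=1, level 2).
Iteration 3: join on id=1 -> n39 (id 1, parent=NULL, level 3).
Iteration 4: parent is NULL; no match; recursion stops.
SUM(level) = 0 + 1 + 2 + 3 = 6.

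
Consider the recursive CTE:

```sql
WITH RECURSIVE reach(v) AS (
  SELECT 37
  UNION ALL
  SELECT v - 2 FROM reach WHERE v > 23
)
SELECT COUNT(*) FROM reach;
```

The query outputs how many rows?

Base: v=37.
Iteration 1: 37 > 23 holds -> v = 37 - 2 = 35.
Iteration 2: 35 > 23 holds -> v = 35 - 2 = 33.
Iteration 3: 33 > 23 holds -> v = 33 - 2 = 31.
Iteration 4: 31 > 23 holds -> v = 31 - 2 = 29.
Iteration 5: 29 > 23 holds -> v = 29 - 2 = 27.
Iteration 6: 27 > 23 holds -> v = 27 - 2 = 25.
Iteration 7: 25 > 23 holds -> v = 25 - 2 = 23.
Iteration 8: 23 > 23 fails; recursion stops.
Total rows emitted: 8.

8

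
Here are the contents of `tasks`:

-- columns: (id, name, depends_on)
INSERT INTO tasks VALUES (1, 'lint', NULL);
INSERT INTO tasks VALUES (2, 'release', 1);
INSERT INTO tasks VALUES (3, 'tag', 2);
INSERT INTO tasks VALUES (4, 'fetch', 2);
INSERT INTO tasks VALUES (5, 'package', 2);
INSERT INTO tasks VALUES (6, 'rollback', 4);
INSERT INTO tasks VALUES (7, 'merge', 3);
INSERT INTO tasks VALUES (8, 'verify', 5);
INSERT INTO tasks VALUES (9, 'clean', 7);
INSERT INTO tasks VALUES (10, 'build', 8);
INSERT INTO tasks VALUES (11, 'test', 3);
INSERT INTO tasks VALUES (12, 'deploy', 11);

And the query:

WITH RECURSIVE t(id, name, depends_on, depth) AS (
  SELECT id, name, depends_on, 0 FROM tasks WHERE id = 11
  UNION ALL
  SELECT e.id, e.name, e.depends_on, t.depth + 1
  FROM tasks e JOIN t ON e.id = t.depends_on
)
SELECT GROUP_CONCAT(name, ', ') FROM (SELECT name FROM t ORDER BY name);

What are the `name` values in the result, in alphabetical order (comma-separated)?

lint, release, tag, test

Base: id=11 (test), depends_on=3, depth 0.
Iteration 1: join on id=3 -> tag (id 3, depends_on=2, depth 1).
Iteration 2: join on id=2 -> release (id 2, depends_on=1, depth 2).
Iteration 3: join on id=1 -> lint (id 1, depends_on=NULL, depth 3).
Iteration 4: depends_on is NULL; no match; recursion stops.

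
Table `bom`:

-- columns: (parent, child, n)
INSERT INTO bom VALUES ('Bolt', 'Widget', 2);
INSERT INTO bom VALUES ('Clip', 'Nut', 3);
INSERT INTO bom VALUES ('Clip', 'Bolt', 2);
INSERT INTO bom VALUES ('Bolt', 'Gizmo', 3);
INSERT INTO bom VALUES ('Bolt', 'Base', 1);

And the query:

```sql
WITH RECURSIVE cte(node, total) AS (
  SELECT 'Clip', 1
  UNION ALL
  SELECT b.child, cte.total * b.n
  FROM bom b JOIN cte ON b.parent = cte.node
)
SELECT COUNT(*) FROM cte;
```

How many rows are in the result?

Base: (Clip, total=1).
Iteration 1: components of {Clip} -> Bolt = 1*2 = 2, Nut = 1*3 = 3.
Iteration 2: components of {Bolt,Nut} -> Base = 2*1 = 2, Gizmo = 2*3 = 6, Widget = 2*2 = 4.
Iteration 3: no further components; recursion stops.
Total rows emitted: 6.

6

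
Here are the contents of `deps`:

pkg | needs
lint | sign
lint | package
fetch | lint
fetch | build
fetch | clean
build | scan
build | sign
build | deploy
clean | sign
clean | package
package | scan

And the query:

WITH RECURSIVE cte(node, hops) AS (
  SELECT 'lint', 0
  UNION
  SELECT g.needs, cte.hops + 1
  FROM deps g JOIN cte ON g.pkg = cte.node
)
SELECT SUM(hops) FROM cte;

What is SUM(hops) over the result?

Base: (lint, hops=0).
Iteration 1: edges from {lint} -> (package, hops=1), (sign, hops=1).
Iteration 2: edges from {package,sign} -> (scan, hops=2).
Iteration 3: no outgoing edges from {scan}; recursion stops.
SUM(hops) = 0 + 1 + 1 + 2 = 4.

4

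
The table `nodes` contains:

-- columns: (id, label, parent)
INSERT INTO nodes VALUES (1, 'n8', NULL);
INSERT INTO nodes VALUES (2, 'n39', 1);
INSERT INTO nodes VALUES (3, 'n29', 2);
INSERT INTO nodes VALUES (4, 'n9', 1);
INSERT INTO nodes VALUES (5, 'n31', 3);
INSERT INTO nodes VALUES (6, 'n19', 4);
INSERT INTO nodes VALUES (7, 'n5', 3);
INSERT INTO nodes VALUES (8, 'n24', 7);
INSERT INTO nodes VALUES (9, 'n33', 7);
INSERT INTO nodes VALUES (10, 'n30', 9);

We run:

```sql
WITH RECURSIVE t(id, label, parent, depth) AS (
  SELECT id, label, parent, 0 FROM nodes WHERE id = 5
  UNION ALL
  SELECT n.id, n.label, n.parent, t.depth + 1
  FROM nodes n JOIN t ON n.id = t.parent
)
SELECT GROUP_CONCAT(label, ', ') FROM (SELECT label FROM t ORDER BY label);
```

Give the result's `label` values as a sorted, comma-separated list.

Base: id=5 (n31), parent=3, depth 0.
Iteration 1: join on id=3 -> n29 (id 3, parent=2, depth 1).
Iteration 2: join on id=2 -> n39 (id 2, parent=1, depth 2).
Iteration 3: join on id=1 -> n8 (id 1, parent=NULL, depth 3).
Iteration 4: parent is NULL; no match; recursion stops.

n29, n31, n39, n8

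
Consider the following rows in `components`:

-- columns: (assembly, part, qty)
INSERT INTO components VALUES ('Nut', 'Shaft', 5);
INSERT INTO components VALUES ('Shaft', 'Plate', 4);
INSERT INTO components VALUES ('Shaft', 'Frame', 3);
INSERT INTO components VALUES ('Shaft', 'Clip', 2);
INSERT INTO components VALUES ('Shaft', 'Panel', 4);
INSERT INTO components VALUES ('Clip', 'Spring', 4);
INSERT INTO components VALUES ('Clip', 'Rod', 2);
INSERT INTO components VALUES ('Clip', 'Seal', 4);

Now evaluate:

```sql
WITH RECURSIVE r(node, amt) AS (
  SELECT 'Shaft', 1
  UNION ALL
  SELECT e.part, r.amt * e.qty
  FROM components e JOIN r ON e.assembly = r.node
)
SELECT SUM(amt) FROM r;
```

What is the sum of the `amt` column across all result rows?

34

Base: (Shaft, amt=1).
Iteration 1: components of {Shaft} -> Clip = 1*2 = 2, Frame = 1*3 = 3, Panel = 1*4 = 4, Plate = 1*4 = 4.
Iteration 2: components of {Clip,Frame,Panel,Plate} -> Rod = 2*2 = 4, Seal = 2*4 = 8, Spring = 2*4 = 8.
Iteration 3: no further components; recursion stops.
SUM(amt) = 1 + 4 + 3 + 2 + 4 + 8 + 4 + 8 = 34.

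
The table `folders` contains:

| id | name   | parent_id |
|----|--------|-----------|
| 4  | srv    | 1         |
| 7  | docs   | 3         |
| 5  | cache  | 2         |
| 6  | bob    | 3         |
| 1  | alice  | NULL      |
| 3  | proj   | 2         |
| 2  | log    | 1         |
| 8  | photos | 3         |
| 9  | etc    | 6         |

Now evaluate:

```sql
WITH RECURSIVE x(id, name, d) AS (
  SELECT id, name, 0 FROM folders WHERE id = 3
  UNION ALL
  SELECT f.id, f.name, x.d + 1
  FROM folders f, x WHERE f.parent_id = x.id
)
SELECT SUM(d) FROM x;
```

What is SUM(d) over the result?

Base: id=3 (proj) at d 0.
Iteration 1: rows with parent_id in {3} -> bob (id 6, d 1), docs (id 7, d 1), photos (id 8, d 1).
Iteration 2: rows with parent_id in {6,7,8} -> etc (id 9, d 2).
Iteration 3: no rows with parent_id in {9}; recursion stops.
SUM(d) = 0 + 1 + 1 + 1 + 2 = 5.

5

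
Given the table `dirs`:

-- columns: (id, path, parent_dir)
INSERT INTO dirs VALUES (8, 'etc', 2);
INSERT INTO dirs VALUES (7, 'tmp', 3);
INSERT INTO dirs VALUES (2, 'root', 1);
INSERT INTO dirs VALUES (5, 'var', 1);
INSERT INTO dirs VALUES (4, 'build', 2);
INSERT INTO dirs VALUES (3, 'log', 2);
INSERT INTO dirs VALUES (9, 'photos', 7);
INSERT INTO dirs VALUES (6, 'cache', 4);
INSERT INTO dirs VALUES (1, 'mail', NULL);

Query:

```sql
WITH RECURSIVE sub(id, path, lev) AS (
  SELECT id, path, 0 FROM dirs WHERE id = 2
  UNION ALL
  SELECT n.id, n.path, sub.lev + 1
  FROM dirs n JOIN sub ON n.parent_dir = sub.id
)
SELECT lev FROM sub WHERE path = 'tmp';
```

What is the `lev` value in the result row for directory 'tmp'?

2

Base: id=2 (root) at lev 0.
Iteration 1: rows with parent_dir in {2} -> log (id 3, lev 1), build (id 4, lev 1), etc (id 8, lev 1).
Iteration 2: rows with parent_dir in {3,4,8} -> cache (id 6, lev 2), tmp (id 7, lev 2).
Iteration 3: rows with parent_dir in {6,7} -> photos (id 9, lev 3).
Iteration 4: no rows with parent_dir in {9}; recursion stops.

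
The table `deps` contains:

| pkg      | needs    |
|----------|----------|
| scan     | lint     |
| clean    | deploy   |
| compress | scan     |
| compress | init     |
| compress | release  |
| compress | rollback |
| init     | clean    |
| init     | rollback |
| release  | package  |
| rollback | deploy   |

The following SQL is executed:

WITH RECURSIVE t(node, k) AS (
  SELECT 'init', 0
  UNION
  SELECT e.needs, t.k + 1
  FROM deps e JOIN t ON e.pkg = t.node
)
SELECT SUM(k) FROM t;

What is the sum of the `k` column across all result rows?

Base: (init, k=0).
Iteration 1: edges from {init} -> (clean, k=1), (rollback, k=1).
Iteration 2: edges from {clean,rollback} -> (deploy, k=2). [UNION drops 1 duplicate row(s)]
Iteration 3: no outgoing edges from {deploy}; recursion stops.
SUM(k) = 0 + 1 + 1 + 2 = 4.

4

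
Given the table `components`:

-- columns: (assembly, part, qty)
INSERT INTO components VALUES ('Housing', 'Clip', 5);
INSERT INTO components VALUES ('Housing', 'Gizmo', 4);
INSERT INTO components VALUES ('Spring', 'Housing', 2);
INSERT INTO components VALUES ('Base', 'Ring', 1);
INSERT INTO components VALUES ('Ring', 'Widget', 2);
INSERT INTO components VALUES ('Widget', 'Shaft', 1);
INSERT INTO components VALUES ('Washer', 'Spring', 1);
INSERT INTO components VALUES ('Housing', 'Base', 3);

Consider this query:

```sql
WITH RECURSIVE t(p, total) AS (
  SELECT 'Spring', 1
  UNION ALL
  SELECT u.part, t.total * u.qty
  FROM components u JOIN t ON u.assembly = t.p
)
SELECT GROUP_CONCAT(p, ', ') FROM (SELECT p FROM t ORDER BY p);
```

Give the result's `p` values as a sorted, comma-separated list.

Base: (Spring, total=1).
Iteration 1: components of {Spring} -> Housing = 1*2 = 2.
Iteration 2: components of {Housing} -> Base = 2*3 = 6, Clip = 2*5 = 10, Gizmo = 2*4 = 8.
Iteration 3: components of {Base,Clip,Gizmo} -> Ring = 6*1 = 6.
Iteration 4: components of {Ring} -> Widget = 6*2 = 12.
Iteration 5: components of {Widget} -> Shaft = 12*1 = 12.
Iteration 6: no further components; recursion stops.

Base, Clip, Gizmo, Housing, Ring, Shaft, Spring, Widget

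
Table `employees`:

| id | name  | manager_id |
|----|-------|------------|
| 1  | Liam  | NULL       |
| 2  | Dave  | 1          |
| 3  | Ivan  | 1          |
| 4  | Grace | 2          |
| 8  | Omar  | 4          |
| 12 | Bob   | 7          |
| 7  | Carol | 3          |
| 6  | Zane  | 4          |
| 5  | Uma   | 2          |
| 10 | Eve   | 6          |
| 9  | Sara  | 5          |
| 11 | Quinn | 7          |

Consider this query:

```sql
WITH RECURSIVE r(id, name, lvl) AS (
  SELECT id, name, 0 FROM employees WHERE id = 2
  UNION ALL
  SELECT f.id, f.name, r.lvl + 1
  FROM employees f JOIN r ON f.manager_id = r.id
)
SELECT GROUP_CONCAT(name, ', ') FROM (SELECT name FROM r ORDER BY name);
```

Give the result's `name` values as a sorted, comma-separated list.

Base: id=2 (Dave) at lvl 0.
Iteration 1: rows with manager_id in {2} -> Grace (id 4, lvl 1), Uma (id 5, lvl 1).
Iteration 2: rows with manager_id in {4,5} -> Zane (id 6, lvl 2), Omar (id 8, lvl 2), Sara (id 9, lvl 2).
Iteration 3: rows with manager_id in {6,8,9} -> Eve (id 10, lvl 3).
Iteration 4: no rows with manager_id in {10}; recursion stops.

Dave, Eve, Grace, Omar, Sara, Uma, Zane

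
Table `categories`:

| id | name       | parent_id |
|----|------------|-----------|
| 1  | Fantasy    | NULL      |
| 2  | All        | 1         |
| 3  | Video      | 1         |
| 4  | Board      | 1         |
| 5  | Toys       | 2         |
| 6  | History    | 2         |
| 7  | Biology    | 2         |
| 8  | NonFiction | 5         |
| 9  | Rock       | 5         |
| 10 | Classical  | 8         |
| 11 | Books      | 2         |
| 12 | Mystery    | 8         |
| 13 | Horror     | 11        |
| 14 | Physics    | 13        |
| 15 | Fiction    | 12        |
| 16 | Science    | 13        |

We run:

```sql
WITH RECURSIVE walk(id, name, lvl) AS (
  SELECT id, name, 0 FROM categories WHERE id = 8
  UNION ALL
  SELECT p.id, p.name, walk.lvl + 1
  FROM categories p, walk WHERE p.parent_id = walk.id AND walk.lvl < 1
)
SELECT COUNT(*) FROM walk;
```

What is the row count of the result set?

Base: id=8 (NonFiction) at lvl 0.
Iteration 1: rows with parent_id in {8} -> Classical (id 10, lvl 1), Mystery (id 12, lvl 1).
Iteration 2: lvl < 1 fails for all current rows; recursion stops.
Total rows emitted: 3.

3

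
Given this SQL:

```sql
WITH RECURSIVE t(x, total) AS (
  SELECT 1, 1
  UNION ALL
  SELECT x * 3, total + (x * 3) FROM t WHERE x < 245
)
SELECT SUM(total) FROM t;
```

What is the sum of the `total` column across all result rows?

1636

Base: x=1, total=1.
Iteration 1: 1 < 245 holds -> x = 1 * 3 = 3, total = 1 + 3 = 4.
Iteration 2: 3 < 245 holds -> x = 3 * 3 = 9, total = 4 + 9 = 13.
Iteration 3: 9 < 245 holds -> x = 9 * 3 = 27, total = 13 + 27 = 40.
Iteration 4: 27 < 245 holds -> x = 27 * 3 = 81, total = 40 + 81 = 121.
Iteration 5: 81 < 245 holds -> x = 81 * 3 = 243, total = 121 + 243 = 364.
Iteration 6: 243 < 245 holds -> x = 243 * 3 = 729, total = 364 + 729 = 1093.
Iteration 7: 729 < 245 fails; recursion stops.
SUM(total) = 1 + 4 + 13 + 40 + 121 + 364 + 1093 = 1636.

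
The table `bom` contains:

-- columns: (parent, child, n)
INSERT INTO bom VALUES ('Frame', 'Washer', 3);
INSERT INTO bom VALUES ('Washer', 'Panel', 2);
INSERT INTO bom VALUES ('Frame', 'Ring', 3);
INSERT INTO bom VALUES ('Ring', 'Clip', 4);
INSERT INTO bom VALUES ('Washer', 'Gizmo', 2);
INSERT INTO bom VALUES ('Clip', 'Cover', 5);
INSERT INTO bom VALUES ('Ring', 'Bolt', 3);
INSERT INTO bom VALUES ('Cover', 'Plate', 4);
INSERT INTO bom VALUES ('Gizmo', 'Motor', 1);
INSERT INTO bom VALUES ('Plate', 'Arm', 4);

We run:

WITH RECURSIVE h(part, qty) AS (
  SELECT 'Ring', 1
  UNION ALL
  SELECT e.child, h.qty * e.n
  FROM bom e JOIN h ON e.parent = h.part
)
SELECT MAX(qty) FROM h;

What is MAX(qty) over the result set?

Base: (Ring, qty=1).
Iteration 1: components of {Ring} -> Bolt = 1*3 = 3, Clip = 1*4 = 4.
Iteration 2: components of {Bolt,Clip} -> Cover = 4*5 = 20.
Iteration 3: components of {Cover} -> Plate = 20*4 = 80.
Iteration 4: components of {Plate} -> Arm = 80*4 = 320.
Iteration 5: no further components; recursion stops.
qty values: 1, 4, 3, 20, 80, 320; the maximum is 320.

320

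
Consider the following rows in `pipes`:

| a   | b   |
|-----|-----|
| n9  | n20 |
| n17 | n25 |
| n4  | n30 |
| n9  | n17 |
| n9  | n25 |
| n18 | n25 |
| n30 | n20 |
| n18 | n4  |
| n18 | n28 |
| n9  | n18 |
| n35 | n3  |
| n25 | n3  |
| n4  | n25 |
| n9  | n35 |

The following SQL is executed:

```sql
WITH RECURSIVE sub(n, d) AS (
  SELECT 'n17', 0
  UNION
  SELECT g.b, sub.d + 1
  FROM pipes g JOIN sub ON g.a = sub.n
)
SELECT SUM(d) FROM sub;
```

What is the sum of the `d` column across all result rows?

3

Base: (n17, d=0).
Iteration 1: edges from {n17} -> (n25, d=1).
Iteration 2: edges from {n25} -> (n3, d=2).
Iteration 3: no outgoing edges from {n3}; recursion stops.
SUM(d) = 0 + 1 + 2 = 3.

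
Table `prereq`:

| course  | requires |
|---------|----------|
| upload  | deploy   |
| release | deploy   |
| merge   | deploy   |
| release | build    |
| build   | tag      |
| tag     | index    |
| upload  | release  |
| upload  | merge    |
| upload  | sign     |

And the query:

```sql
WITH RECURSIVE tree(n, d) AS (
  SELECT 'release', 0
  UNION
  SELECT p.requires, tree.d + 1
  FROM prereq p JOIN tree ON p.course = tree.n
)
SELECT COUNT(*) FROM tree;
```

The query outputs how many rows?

5

Base: (release, d=0).
Iteration 1: edges from {release} -> (build, d=1), (deploy, d=1).
Iteration 2: edges from {build,deploy} -> (tag, d=2).
Iteration 3: edges from {tag} -> (index, d=3).
Iteration 4: no outgoing edges from {index}; recursion stops.
Total rows emitted: 5.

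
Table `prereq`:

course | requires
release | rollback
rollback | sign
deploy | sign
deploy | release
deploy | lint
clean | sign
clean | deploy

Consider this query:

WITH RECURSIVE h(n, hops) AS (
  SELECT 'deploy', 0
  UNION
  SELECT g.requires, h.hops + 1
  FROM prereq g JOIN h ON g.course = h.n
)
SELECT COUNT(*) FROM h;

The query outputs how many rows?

Base: (deploy, hops=0).
Iteration 1: edges from {deploy} -> (lint, hops=1), (release, hops=1), (sign, hops=1).
Iteration 2: edges from {lint,release,sign} -> (rollback, hops=2).
Iteration 3: edges from {rollback} -> (sign, hops=3).
Iteration 4: no outgoing edges from {sign}; recursion stops.
Total rows emitted: 6.

6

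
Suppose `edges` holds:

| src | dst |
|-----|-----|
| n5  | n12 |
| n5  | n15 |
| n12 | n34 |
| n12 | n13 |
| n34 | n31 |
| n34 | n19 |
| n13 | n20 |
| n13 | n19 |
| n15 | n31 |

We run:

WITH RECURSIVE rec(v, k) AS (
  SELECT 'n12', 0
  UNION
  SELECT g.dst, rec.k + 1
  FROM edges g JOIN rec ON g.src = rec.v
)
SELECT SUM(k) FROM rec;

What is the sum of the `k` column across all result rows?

8

Base: (n12, k=0).
Iteration 1: edges from {n12} -> (n13, k=1), (n34, k=1).
Iteration 2: edges from {n13,n34} -> (n19, k=2), (n20, k=2), (n31, k=2). [UNION drops 1 duplicate row(s)]
Iteration 3: no outgoing edges from {n19,n20,n31}; recursion stops.
SUM(k) = 0 + 1 + 1 + 2 + 2 + 2 = 8.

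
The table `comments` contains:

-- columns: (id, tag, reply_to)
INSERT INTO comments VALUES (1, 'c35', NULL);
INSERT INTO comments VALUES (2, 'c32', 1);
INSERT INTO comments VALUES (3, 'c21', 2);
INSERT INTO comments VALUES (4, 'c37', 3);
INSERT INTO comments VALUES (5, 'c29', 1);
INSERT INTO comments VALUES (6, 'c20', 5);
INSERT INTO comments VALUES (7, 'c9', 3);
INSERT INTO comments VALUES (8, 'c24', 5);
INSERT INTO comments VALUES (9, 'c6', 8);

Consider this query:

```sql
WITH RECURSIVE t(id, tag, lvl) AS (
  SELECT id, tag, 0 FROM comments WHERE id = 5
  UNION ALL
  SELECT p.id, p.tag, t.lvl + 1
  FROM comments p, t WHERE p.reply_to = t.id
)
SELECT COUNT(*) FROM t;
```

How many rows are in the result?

4

Base: id=5 (c29) at lvl 0.
Iteration 1: rows with reply_to in {5} -> c20 (id 6, lvl 1), c24 (id 8, lvl 1).
Iteration 2: rows with reply_to in {6,8} -> c6 (id 9, lvl 2).
Iteration 3: no rows with reply_to in {9}; recursion stops.
Total rows emitted: 4.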